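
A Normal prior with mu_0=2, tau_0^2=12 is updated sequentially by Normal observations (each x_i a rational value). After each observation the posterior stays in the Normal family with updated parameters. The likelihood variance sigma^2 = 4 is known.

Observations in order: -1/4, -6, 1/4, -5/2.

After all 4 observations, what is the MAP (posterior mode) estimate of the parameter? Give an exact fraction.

obs 1: x=-1/4 → posterior Normal(5/16, 3)
obs 2: x=-6 → posterior Normal(-67/28, 12/7)
obs 3: x=1/4 → posterior Normal(-8/5, 6/5)
obs 4: x=-5/2 → posterior Normal(-47/26, 12/13)

-47/26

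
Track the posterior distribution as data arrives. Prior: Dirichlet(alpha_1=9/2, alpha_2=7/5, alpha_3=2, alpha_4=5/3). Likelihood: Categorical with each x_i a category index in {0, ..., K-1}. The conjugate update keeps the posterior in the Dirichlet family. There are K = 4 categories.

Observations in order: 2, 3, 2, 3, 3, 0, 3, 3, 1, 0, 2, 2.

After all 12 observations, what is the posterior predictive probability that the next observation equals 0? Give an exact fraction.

195/647

obs 1: x=2 → posterior Dirichlet(9/2, 7/5, 3, 5/3)
obs 2: x=3 → posterior Dirichlet(9/2, 7/5, 3, 8/3)
obs 3: x=2 → posterior Dirichlet(9/2, 7/5, 4, 8/3)
obs 4: x=3 → posterior Dirichlet(9/2, 7/5, 4, 11/3)
obs 5: x=3 → posterior Dirichlet(9/2, 7/5, 4, 14/3)
obs 6: x=0 → posterior Dirichlet(11/2, 7/5, 4, 14/3)
obs 7: x=3 → posterior Dirichlet(11/2, 7/5, 4, 17/3)
obs 8: x=3 → posterior Dirichlet(11/2, 7/5, 4, 20/3)
obs 9: x=1 → posterior Dirichlet(11/2, 12/5, 4, 20/3)
obs 10: x=0 → posterior Dirichlet(13/2, 12/5, 4, 20/3)
obs 11: x=2 → posterior Dirichlet(13/2, 12/5, 5, 20/3)
obs 12: x=2 → posterior Dirichlet(13/2, 12/5, 6, 20/3)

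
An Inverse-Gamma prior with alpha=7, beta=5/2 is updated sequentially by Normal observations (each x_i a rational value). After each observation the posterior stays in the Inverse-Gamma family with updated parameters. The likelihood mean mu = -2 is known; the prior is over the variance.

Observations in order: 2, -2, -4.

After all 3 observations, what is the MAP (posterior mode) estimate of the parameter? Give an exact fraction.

obs 1: x=2 → posterior Inverse-Gamma(15/2, 21/2)
obs 2: x=-2 → posterior Inverse-Gamma(8, 21/2)
obs 3: x=-4 → posterior Inverse-Gamma(17/2, 25/2)

25/19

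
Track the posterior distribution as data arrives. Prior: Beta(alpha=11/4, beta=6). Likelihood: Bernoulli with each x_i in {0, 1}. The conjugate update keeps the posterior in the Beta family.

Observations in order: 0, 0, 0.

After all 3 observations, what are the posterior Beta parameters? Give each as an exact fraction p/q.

alpha=11/4, beta=9

obs 1: x=0 → posterior Beta(11/4, 7)
obs 2: x=0 → posterior Beta(11/4, 8)
obs 3: x=0 → posterior Beta(11/4, 9)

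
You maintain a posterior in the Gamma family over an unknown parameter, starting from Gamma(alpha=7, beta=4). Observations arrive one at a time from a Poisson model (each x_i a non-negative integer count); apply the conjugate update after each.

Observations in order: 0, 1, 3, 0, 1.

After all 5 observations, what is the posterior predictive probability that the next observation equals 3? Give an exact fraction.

25701087819771/250000000000000

obs 1: x=0 → posterior Gamma(7, 5)
obs 2: x=1 → posterior Gamma(8, 6)
obs 3: x=3 → posterior Gamma(11, 7)
obs 4: x=0 → posterior Gamma(11, 8)
obs 5: x=1 → posterior Gamma(12, 9)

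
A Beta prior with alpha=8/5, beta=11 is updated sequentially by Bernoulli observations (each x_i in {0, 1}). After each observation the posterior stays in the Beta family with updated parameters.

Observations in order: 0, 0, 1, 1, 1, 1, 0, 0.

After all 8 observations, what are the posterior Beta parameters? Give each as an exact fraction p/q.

obs 1: x=0 → posterior Beta(8/5, 12)
obs 2: x=0 → posterior Beta(8/5, 13)
obs 3: x=1 → posterior Beta(13/5, 13)
obs 4: x=1 → posterior Beta(18/5, 13)
obs 5: x=1 → posterior Beta(23/5, 13)
obs 6: x=1 → posterior Beta(28/5, 13)
obs 7: x=0 → posterior Beta(28/5, 14)
obs 8: x=0 → posterior Beta(28/5, 15)

alpha=28/5, beta=15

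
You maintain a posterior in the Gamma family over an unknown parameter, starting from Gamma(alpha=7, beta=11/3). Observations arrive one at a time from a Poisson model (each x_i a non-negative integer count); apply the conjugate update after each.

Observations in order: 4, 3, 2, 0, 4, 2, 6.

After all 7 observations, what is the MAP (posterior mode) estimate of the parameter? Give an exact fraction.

81/32

obs 1: x=4 → posterior Gamma(11, 14/3)
obs 2: x=3 → posterior Gamma(14, 17/3)
obs 3: x=2 → posterior Gamma(16, 20/3)
obs 4: x=0 → posterior Gamma(16, 23/3)
obs 5: x=4 → posterior Gamma(20, 26/3)
obs 6: x=2 → posterior Gamma(22, 29/3)
obs 7: x=6 → posterior Gamma(28, 32/3)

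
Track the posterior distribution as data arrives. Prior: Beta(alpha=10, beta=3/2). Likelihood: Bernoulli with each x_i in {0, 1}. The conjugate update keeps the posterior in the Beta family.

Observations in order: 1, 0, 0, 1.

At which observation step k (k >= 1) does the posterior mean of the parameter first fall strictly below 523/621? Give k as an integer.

obs 1: x=1 → posterior Beta(11, 3/2)
obs 2: x=0 → posterior Beta(11, 5/2)
obs 3: x=0 → posterior Beta(11, 7/2)
obs 4: x=1 → posterior Beta(12, 7/2)

k = 2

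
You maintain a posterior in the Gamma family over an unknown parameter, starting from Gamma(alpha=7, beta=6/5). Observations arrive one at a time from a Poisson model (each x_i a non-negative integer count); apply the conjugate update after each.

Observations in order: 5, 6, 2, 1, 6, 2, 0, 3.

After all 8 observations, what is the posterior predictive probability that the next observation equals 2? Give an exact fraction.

obs 1: x=5 → posterior Gamma(12, 11/5)
obs 2: x=6 → posterior Gamma(18, 16/5)
obs 3: x=2 → posterior Gamma(20, 21/5)
obs 4: x=1 → posterior Gamma(21, 26/5)
obs 5: x=6 → posterior Gamma(27, 31/5)
obs 6: x=2 → posterior Gamma(29, 36/5)
obs 7: x=0 → posterior Gamma(29, 41/5)
obs 8: x=3 → posterior Gamma(32, 46/5)

710727778995828326042992527149915812143818897380238950400/3804212187770006845104225428814283599364285631706866468067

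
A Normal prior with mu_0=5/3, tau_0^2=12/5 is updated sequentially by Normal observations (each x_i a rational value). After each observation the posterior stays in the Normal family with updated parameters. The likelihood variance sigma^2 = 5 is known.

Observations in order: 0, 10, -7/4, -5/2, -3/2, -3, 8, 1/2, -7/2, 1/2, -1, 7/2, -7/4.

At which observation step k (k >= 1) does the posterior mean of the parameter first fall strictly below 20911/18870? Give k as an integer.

obs 1: x=0 → posterior Normal(125/111, 60/37)
obs 2: x=10 → posterior Normal(485/147, 60/49)
obs 3: x=-7/4 → posterior Normal(422/183, 60/61)
obs 4: x=-5/2 → posterior Normal(332/219, 60/73)
obs 5: x=-3/2 → posterior Normal(278/255, 12/17)
obs 6: x=-3 → posterior Normal(170/291, 60/97)
obs 7: x=8 → posterior Normal(458/327, 60/109)
obs 8: x=1/2 → posterior Normal(476/363, 60/121)
obs 9: x=-7/2 → posterior Normal(50/57, 60/133)
obs 10: x=1/2 → posterior Normal(368/435, 12/29)
obs 11: x=-1 → posterior Normal(332/471, 60/157)
obs 12: x=7/2 → posterior Normal(458/507, 60/169)
obs 13: x=-7/4 → posterior Normal(395/543, 60/181)

k = 5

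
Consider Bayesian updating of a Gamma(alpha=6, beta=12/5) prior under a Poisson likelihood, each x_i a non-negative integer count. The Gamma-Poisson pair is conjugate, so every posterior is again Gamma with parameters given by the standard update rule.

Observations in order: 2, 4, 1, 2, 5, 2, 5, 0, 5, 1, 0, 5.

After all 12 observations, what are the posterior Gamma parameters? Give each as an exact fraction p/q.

alpha=38, beta=72/5

obs 1: x=2 → posterior Gamma(8, 17/5)
obs 2: x=4 → posterior Gamma(12, 22/5)
obs 3: x=1 → posterior Gamma(13, 27/5)
obs 4: x=2 → posterior Gamma(15, 32/5)
obs 5: x=5 → posterior Gamma(20, 37/5)
obs 6: x=2 → posterior Gamma(22, 42/5)
obs 7: x=5 → posterior Gamma(27, 47/5)
obs 8: x=0 → posterior Gamma(27, 52/5)
obs 9: x=5 → posterior Gamma(32, 57/5)
obs 10: x=1 → posterior Gamma(33, 62/5)
obs 11: x=0 → posterior Gamma(33, 67/5)
obs 12: x=5 → posterior Gamma(38, 72/5)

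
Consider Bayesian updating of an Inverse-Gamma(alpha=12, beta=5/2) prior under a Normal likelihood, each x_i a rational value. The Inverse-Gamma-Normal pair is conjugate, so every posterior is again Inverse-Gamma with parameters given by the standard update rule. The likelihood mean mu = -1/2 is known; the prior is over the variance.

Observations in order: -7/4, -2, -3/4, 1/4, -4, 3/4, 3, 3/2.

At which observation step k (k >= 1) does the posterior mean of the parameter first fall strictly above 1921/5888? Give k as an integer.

k = 2

obs 1: x=-7/4 → posterior Inverse-Gamma(25/2, 105/32)
obs 2: x=-2 → posterior Inverse-Gamma(13, 141/32)
obs 3: x=-3/4 → posterior Inverse-Gamma(27/2, 71/16)
obs 4: x=1/4 → posterior Inverse-Gamma(14, 151/32)
obs 5: x=-4 → posterior Inverse-Gamma(29/2, 347/32)
obs 6: x=3/4 → posterior Inverse-Gamma(15, 93/8)
obs 7: x=3 → posterior Inverse-Gamma(31/2, 71/4)
obs 8: x=3/2 → posterior Inverse-Gamma(16, 79/4)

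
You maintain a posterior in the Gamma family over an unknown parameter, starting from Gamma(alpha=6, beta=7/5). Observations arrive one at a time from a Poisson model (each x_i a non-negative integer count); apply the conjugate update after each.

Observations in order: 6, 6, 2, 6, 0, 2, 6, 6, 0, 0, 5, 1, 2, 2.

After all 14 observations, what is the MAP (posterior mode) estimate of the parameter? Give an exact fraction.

35/11

obs 1: x=6 → posterior Gamma(12, 12/5)
obs 2: x=6 → posterior Gamma(18, 17/5)
obs 3: x=2 → posterior Gamma(20, 22/5)
obs 4: x=6 → posterior Gamma(26, 27/5)
obs 5: x=0 → posterior Gamma(26, 32/5)
obs 6: x=2 → posterior Gamma(28, 37/5)
obs 7: x=6 → posterior Gamma(34, 42/5)
obs 8: x=6 → posterior Gamma(40, 47/5)
obs 9: x=0 → posterior Gamma(40, 52/5)
obs 10: x=0 → posterior Gamma(40, 57/5)
obs 11: x=5 → posterior Gamma(45, 62/5)
obs 12: x=1 → posterior Gamma(46, 67/5)
obs 13: x=2 → posterior Gamma(48, 72/5)
obs 14: x=2 → posterior Gamma(50, 77/5)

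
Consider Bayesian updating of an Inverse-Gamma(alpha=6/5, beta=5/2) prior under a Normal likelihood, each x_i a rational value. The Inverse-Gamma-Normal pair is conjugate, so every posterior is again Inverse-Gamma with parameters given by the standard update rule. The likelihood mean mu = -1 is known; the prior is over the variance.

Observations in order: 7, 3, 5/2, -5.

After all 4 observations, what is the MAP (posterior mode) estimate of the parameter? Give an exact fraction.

755/56

obs 1: x=7 → posterior Inverse-Gamma(17/10, 69/2)
obs 2: x=3 → posterior Inverse-Gamma(11/5, 85/2)
obs 3: x=5/2 → posterior Inverse-Gamma(27/10, 389/8)
obs 4: x=-5 → posterior Inverse-Gamma(16/5, 453/8)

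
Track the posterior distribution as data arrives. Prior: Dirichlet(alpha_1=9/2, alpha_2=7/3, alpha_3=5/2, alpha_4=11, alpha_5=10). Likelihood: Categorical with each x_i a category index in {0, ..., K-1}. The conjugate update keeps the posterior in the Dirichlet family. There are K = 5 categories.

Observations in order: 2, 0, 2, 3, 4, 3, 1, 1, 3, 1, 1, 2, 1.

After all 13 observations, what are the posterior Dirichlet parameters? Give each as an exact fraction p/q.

alpha_1=11/2, alpha_2=22/3, alpha_3=11/2, alpha_4=14, alpha_5=11

obs 1: x=2 → posterior Dirichlet(9/2, 7/3, 7/2, 11, 10)
obs 2: x=0 → posterior Dirichlet(11/2, 7/3, 7/2, 11, 10)
obs 3: x=2 → posterior Dirichlet(11/2, 7/3, 9/2, 11, 10)
obs 4: x=3 → posterior Dirichlet(11/2, 7/3, 9/2, 12, 10)
obs 5: x=4 → posterior Dirichlet(11/2, 7/3, 9/2, 12, 11)
obs 6: x=3 → posterior Dirichlet(11/2, 7/3, 9/2, 13, 11)
obs 7: x=1 → posterior Dirichlet(11/2, 10/3, 9/2, 13, 11)
obs 8: x=1 → posterior Dirichlet(11/2, 13/3, 9/2, 13, 11)
obs 9: x=3 → posterior Dirichlet(11/2, 13/3, 9/2, 14, 11)
obs 10: x=1 → posterior Dirichlet(11/2, 16/3, 9/2, 14, 11)
obs 11: x=1 → posterior Dirichlet(11/2, 19/3, 9/2, 14, 11)
obs 12: x=2 → posterior Dirichlet(11/2, 19/3, 11/2, 14, 11)
obs 13: x=1 → posterior Dirichlet(11/2, 22/3, 11/2, 14, 11)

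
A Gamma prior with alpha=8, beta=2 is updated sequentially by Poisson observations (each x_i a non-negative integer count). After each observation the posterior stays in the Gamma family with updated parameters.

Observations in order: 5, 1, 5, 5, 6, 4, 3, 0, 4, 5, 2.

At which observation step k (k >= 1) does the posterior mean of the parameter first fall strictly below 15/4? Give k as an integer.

obs 1: x=5 → posterior Gamma(13, 3)
obs 2: x=1 → posterior Gamma(14, 4)
obs 3: x=5 → posterior Gamma(19, 5)
obs 4: x=5 → posterior Gamma(24, 6)
obs 5: x=6 → posterior Gamma(30, 7)
obs 6: x=4 → posterior Gamma(34, 8)
obs 7: x=3 → posterior Gamma(37, 9)
obs 8: x=0 → posterior Gamma(37, 10)
obs 9: x=4 → posterior Gamma(41, 11)
obs 10: x=5 → posterior Gamma(46, 12)
obs 11: x=2 → posterior Gamma(48, 13)

k = 2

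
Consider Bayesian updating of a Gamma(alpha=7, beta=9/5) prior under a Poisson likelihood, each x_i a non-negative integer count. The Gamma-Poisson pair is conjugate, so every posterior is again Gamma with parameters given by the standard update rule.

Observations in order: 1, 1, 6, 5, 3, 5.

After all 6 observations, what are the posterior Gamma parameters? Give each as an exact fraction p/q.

alpha=28, beta=39/5

obs 1: x=1 → posterior Gamma(8, 14/5)
obs 2: x=1 → posterior Gamma(9, 19/5)
obs 3: x=6 → posterior Gamma(15, 24/5)
obs 4: x=5 → posterior Gamma(20, 29/5)
obs 5: x=3 → posterior Gamma(23, 34/5)
obs 6: x=5 → posterior Gamma(28, 39/5)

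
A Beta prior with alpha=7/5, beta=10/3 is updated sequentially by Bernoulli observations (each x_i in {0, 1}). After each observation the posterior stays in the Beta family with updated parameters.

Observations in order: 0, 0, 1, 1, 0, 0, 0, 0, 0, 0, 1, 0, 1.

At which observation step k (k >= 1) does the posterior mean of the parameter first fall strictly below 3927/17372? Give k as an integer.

k = 2

obs 1: x=0 → posterior Beta(7/5, 13/3)
obs 2: x=0 → posterior Beta(7/5, 16/3)
obs 3: x=1 → posterior Beta(12/5, 16/3)
obs 4: x=1 → posterior Beta(17/5, 16/3)
obs 5: x=0 → posterior Beta(17/5, 19/3)
obs 6: x=0 → posterior Beta(17/5, 22/3)
obs 7: x=0 → posterior Beta(17/5, 25/3)
obs 8: x=0 → posterior Beta(17/5, 28/3)
obs 9: x=0 → posterior Beta(17/5, 31/3)
obs 10: x=0 → posterior Beta(17/5, 34/3)
obs 11: x=1 → posterior Beta(22/5, 34/3)
obs 12: x=0 → posterior Beta(22/5, 37/3)
obs 13: x=1 → posterior Beta(27/5, 37/3)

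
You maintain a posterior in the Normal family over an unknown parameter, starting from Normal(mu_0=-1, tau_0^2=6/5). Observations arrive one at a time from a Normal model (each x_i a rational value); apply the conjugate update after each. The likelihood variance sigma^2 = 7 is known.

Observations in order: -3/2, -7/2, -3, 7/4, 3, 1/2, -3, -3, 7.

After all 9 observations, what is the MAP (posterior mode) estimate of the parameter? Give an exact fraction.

-91/178

obs 1: x=-3/2 → posterior Normal(-44/41, 42/41)
obs 2: x=-7/2 → posterior Normal(-65/47, 42/47)
obs 3: x=-3 → posterior Normal(-83/53, 42/53)
obs 4: x=7/4 → posterior Normal(-145/118, 42/59)
obs 5: x=3 → posterior Normal(-109/130, 42/65)
obs 6: x=1/2 → posterior Normal(-103/142, 42/71)
obs 7: x=-3 → posterior Normal(-139/154, 6/11)
obs 8: x=-3 → posterior Normal(-175/166, 42/83)
obs 9: x=7 → posterior Normal(-91/178, 42/89)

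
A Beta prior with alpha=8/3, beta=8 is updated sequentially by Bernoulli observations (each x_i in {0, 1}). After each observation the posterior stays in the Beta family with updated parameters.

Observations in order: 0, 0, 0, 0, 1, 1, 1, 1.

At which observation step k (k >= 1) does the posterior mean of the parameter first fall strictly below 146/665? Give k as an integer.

k = 2

obs 1: x=0 → posterior Beta(8/3, 9)
obs 2: x=0 → posterior Beta(8/3, 10)
obs 3: x=0 → posterior Beta(8/3, 11)
obs 4: x=0 → posterior Beta(8/3, 12)
obs 5: x=1 → posterior Beta(11/3, 12)
obs 6: x=1 → posterior Beta(14/3, 12)
obs 7: x=1 → posterior Beta(17/3, 12)
obs 8: x=1 → posterior Beta(20/3, 12)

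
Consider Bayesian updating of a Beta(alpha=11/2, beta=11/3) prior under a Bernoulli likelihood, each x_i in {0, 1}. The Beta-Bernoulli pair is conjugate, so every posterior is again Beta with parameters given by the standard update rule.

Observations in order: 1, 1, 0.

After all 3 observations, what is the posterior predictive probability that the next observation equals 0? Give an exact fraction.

28/73

obs 1: x=1 → posterior Beta(13/2, 11/3)
obs 2: x=1 → posterior Beta(15/2, 11/3)
obs 3: x=0 → posterior Beta(15/2, 14/3)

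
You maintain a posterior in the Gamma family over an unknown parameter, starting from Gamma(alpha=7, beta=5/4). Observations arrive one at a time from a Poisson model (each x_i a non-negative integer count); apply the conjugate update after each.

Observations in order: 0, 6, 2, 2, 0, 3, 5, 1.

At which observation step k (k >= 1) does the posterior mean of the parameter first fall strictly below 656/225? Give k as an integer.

obs 1: x=0 → posterior Gamma(7, 9/4)
obs 2: x=6 → posterior Gamma(13, 13/4)
obs 3: x=2 → posterior Gamma(15, 17/4)
obs 4: x=2 → posterior Gamma(17, 21/4)
obs 5: x=0 → posterior Gamma(17, 25/4)
obs 6: x=3 → posterior Gamma(20, 29/4)
obs 7: x=5 → posterior Gamma(25, 33/4)
obs 8: x=1 → posterior Gamma(26, 37/4)

k = 5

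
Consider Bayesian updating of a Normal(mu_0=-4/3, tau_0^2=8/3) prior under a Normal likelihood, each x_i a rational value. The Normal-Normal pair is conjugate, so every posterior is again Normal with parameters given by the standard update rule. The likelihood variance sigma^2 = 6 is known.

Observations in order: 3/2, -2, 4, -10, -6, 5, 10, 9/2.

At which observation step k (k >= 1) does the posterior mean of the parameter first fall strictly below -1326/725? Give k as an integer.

k = 5

obs 1: x=3/2 → posterior Normal(-6/13, 24/13)
obs 2: x=-2 → posterior Normal(-14/17, 24/17)
obs 3: x=4 → posterior Normal(2/21, 8/7)
obs 4: x=-10 → posterior Normal(-38/25, 24/25)
obs 5: x=-6 → posterior Normal(-62/29, 24/29)
obs 6: x=5 → posterior Normal(-14/11, 8/11)
obs 7: x=10 → posterior Normal(-2/37, 24/37)
obs 8: x=9/2 → posterior Normal(16/41, 24/41)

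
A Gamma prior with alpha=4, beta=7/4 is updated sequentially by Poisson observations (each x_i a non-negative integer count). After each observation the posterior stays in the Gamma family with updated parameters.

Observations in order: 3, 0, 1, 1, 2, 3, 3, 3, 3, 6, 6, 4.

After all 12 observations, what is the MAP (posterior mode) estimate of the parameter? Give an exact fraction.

obs 1: x=3 → posterior Gamma(7, 11/4)
obs 2: x=0 → posterior Gamma(7, 15/4)
obs 3: x=1 → posterior Gamma(8, 19/4)
obs 4: x=1 → posterior Gamma(9, 23/4)
obs 5: x=2 → posterior Gamma(11, 27/4)
obs 6: x=3 → posterior Gamma(14, 31/4)
obs 7: x=3 → posterior Gamma(17, 35/4)
obs 8: x=3 → posterior Gamma(20, 39/4)
obs 9: x=3 → posterior Gamma(23, 43/4)
obs 10: x=6 → posterior Gamma(29, 47/4)
obs 11: x=6 → posterior Gamma(35, 51/4)
obs 12: x=4 → posterior Gamma(39, 55/4)

152/55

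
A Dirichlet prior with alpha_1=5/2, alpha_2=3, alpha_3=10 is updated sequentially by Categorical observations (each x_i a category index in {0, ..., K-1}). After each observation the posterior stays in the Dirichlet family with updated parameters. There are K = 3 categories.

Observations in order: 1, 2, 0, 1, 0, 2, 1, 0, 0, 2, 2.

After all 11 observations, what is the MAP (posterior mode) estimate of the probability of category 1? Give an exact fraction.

10/47

obs 1: x=1 → posterior Dirichlet(5/2, 4, 10)
obs 2: x=2 → posterior Dirichlet(5/2, 4, 11)
obs 3: x=0 → posterior Dirichlet(7/2, 4, 11)
obs 4: x=1 → posterior Dirichlet(7/2, 5, 11)
obs 5: x=0 → posterior Dirichlet(9/2, 5, 11)
obs 6: x=2 → posterior Dirichlet(9/2, 5, 12)
obs 7: x=1 → posterior Dirichlet(9/2, 6, 12)
obs 8: x=0 → posterior Dirichlet(11/2, 6, 12)
obs 9: x=0 → posterior Dirichlet(13/2, 6, 12)
obs 10: x=2 → posterior Dirichlet(13/2, 6, 13)
obs 11: x=2 → posterior Dirichlet(13/2, 6, 14)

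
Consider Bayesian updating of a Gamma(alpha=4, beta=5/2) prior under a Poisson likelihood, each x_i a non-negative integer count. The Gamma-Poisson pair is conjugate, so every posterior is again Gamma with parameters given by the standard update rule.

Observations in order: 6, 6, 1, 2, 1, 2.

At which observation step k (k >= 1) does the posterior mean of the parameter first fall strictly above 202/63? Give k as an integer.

obs 1: x=6 → posterior Gamma(10, 7/2)
obs 2: x=6 → posterior Gamma(16, 9/2)
obs 3: x=1 → posterior Gamma(17, 11/2)
obs 4: x=2 → posterior Gamma(19, 13/2)
obs 5: x=1 → posterior Gamma(20, 15/2)
obs 6: x=2 → posterior Gamma(22, 17/2)

k = 2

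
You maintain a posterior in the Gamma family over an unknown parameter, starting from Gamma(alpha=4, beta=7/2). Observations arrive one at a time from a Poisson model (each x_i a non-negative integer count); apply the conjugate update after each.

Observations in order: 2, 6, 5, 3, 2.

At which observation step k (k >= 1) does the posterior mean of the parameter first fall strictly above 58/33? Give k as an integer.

obs 1: x=2 → posterior Gamma(6, 9/2)
obs 2: x=6 → posterior Gamma(12, 11/2)
obs 3: x=5 → posterior Gamma(17, 13/2)
obs 4: x=3 → posterior Gamma(20, 15/2)
obs 5: x=2 → posterior Gamma(22, 17/2)

k = 2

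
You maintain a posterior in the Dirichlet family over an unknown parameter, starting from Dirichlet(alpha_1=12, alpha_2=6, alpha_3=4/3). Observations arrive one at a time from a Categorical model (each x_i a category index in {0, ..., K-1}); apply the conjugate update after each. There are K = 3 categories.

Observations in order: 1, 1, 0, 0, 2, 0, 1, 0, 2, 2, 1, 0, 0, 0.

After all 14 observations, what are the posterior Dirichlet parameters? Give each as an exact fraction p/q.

alpha_1=19, alpha_2=10, alpha_3=13/3

obs 1: x=1 → posterior Dirichlet(12, 7, 4/3)
obs 2: x=1 → posterior Dirichlet(12, 8, 4/3)
obs 3: x=0 → posterior Dirichlet(13, 8, 4/3)
obs 4: x=0 → posterior Dirichlet(14, 8, 4/3)
obs 5: x=2 → posterior Dirichlet(14, 8, 7/3)
obs 6: x=0 → posterior Dirichlet(15, 8, 7/3)
obs 7: x=1 → posterior Dirichlet(15, 9, 7/3)
obs 8: x=0 → posterior Dirichlet(16, 9, 7/3)
obs 9: x=2 → posterior Dirichlet(16, 9, 10/3)
obs 10: x=2 → posterior Dirichlet(16, 9, 13/3)
obs 11: x=1 → posterior Dirichlet(16, 10, 13/3)
obs 12: x=0 → posterior Dirichlet(17, 10, 13/3)
obs 13: x=0 → posterior Dirichlet(18, 10, 13/3)
obs 14: x=0 → posterior Dirichlet(19, 10, 13/3)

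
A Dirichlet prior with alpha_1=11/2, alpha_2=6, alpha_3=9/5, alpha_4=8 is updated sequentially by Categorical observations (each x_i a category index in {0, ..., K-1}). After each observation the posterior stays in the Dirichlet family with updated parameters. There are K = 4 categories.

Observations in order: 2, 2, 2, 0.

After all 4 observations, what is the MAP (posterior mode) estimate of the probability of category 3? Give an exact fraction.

70/213

obs 1: x=2 → posterior Dirichlet(11/2, 6, 14/5, 8)
obs 2: x=2 → posterior Dirichlet(11/2, 6, 19/5, 8)
obs 3: x=2 → posterior Dirichlet(11/2, 6, 24/5, 8)
obs 4: x=0 → posterior Dirichlet(13/2, 6, 24/5, 8)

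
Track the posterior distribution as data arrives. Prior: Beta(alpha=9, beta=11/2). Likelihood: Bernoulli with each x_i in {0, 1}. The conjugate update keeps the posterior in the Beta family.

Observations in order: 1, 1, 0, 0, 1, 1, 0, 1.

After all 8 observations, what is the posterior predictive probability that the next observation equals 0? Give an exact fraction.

17/45

obs 1: x=1 → posterior Beta(10, 11/2)
obs 2: x=1 → posterior Beta(11, 11/2)
obs 3: x=0 → posterior Beta(11, 13/2)
obs 4: x=0 → posterior Beta(11, 15/2)
obs 5: x=1 → posterior Beta(12, 15/2)
obs 6: x=1 → posterior Beta(13, 15/2)
obs 7: x=0 → posterior Beta(13, 17/2)
obs 8: x=1 → posterior Beta(14, 17/2)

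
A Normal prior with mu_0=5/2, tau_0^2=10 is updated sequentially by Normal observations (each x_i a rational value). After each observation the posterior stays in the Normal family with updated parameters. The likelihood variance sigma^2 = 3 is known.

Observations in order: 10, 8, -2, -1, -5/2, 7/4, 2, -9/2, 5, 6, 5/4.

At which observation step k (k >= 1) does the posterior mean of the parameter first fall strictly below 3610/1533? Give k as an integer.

obs 1: x=10 → posterior Normal(215/26, 30/13)
obs 2: x=8 → posterior Normal(375/46, 30/23)
obs 3: x=-2 → posterior Normal(335/66, 10/11)
obs 4: x=-1 → posterior Normal(315/86, 30/43)
obs 5: x=-5/2 → posterior Normal(5/2, 30/53)
obs 6: x=7/4 → posterior Normal(50/21, 10/21)
obs 7: x=2 → posterior Normal(170/73, 30/73)
obs 8: x=-9/2 → posterior Normal(125/83, 30/83)
obs 9: x=5 → posterior Normal(175/93, 10/31)
obs 10: x=6 → posterior Normal(235/103, 30/103)
obs 11: x=5/4 → posterior Normal(495/226, 30/113)

k = 7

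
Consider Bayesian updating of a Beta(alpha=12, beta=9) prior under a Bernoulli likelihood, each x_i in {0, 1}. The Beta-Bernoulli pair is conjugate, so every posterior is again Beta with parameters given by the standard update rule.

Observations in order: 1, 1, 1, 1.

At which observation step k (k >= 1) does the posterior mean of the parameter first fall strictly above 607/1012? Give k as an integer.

obs 1: x=1 → posterior Beta(13, 9)
obs 2: x=1 → posterior Beta(14, 9)
obs 3: x=1 → posterior Beta(15, 9)
obs 4: x=1 → posterior Beta(16, 9)

k = 2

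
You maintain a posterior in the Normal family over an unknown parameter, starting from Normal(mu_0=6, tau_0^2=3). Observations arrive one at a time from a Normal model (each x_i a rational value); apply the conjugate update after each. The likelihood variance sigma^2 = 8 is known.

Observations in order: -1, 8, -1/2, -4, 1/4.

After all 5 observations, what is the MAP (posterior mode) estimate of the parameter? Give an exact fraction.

225/92

obs 1: x=-1 → posterior Normal(45/11, 24/11)
obs 2: x=8 → posterior Normal(69/14, 12/7)
obs 3: x=-1/2 → posterior Normal(135/34, 24/17)
obs 4: x=-4 → posterior Normal(111/40, 6/5)
obs 5: x=1/4 → posterior Normal(225/92, 24/23)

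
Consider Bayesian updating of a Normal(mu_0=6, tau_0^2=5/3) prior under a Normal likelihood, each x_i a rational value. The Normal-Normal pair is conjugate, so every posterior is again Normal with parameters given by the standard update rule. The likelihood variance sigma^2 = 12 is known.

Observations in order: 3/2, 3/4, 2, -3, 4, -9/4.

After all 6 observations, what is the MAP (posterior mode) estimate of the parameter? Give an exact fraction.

7/2

obs 1: x=3/2 → posterior Normal(447/82, 60/41)
obs 2: x=3/4 → posterior Normal(909/184, 30/23)
obs 3: x=2 → posterior Normal(949/204, 20/17)
obs 4: x=-3 → posterior Normal(127/32, 15/14)
obs 5: x=4 → posterior Normal(969/244, 60/61)
obs 6: x=-9/4 → posterior Normal(7/2, 10/11)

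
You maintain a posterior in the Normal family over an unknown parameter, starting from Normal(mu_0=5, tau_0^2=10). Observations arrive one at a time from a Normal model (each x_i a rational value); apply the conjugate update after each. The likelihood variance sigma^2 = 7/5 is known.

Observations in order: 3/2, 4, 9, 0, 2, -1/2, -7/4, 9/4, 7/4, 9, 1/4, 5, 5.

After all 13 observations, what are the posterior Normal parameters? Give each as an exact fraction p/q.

obs 1: x=3/2 → posterior Normal(110/57, 70/57)
obs 2: x=4 → posterior Normal(310/107, 70/107)
obs 3: x=9 → posterior Normal(760/157, 70/157)
obs 4: x=0 → posterior Normal(760/207, 70/207)
obs 5: x=2 → posterior Normal(860/257, 70/257)
obs 6: x=-1/2 → posterior Normal(835/307, 70/307)
obs 7: x=-7/4 → posterior Normal(1495/714, 10/51)
obs 8: x=9/4 → posterior Normal(860/407, 70/407)
obs 9: x=7/4 → posterior Normal(1895/914, 70/457)
obs 10: x=9 → posterior Normal(215/78, 70/507)
obs 11: x=1/4 → posterior Normal(1410/557, 70/557)
obs 12: x=5 → posterior Normal(1660/607, 70/607)
obs 13: x=5 → posterior Normal(1910/657, 70/657)

mu_0=1910/657, tau_0^2=70/657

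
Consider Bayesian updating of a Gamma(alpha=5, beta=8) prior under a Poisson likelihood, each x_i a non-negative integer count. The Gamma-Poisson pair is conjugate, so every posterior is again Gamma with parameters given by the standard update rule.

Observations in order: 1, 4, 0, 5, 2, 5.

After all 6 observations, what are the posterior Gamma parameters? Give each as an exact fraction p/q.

obs 1: x=1 → posterior Gamma(6, 9)
obs 2: x=4 → posterior Gamma(10, 10)
obs 3: x=0 → posterior Gamma(10, 11)
obs 4: x=5 → posterior Gamma(15, 12)
obs 5: x=2 → posterior Gamma(17, 13)
obs 6: x=5 → posterior Gamma(22, 14)

alpha=22, beta=14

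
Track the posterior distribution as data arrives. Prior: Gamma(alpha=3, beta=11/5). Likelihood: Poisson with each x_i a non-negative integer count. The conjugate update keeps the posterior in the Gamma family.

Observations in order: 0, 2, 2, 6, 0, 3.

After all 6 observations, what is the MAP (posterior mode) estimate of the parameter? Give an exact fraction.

obs 1: x=0 → posterior Gamma(3, 16/5)
obs 2: x=2 → posterior Gamma(5, 21/5)
obs 3: x=2 → posterior Gamma(7, 26/5)
obs 4: x=6 → posterior Gamma(13, 31/5)
obs 5: x=0 → posterior Gamma(13, 36/5)
obs 6: x=3 → posterior Gamma(16, 41/5)

75/41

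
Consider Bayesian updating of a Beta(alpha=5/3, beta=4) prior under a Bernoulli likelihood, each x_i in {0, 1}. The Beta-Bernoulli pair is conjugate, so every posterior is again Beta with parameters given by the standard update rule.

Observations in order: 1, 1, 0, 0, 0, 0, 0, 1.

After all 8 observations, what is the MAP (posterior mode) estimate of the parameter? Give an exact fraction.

obs 1: x=1 → posterior Beta(8/3, 4)
obs 2: x=1 → posterior Beta(11/3, 4)
obs 3: x=0 → posterior Beta(11/3, 5)
obs 4: x=0 → posterior Beta(11/3, 6)
obs 5: x=0 → posterior Beta(11/3, 7)
obs 6: x=0 → posterior Beta(11/3, 8)
obs 7: x=0 → posterior Beta(11/3, 9)
obs 8: x=1 → posterior Beta(14/3, 9)

11/35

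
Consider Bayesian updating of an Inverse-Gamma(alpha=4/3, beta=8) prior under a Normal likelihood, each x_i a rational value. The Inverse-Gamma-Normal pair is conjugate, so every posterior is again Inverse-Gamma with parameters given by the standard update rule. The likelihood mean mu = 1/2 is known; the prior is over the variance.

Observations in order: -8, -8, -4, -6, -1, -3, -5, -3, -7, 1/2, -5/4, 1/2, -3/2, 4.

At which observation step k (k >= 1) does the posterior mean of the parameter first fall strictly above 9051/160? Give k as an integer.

k = 2

obs 1: x=-8 → posterior Inverse-Gamma(11/6, 353/8)
obs 2: x=-8 → posterior Inverse-Gamma(7/3, 321/4)
obs 3: x=-4 → posterior Inverse-Gamma(17/6, 723/8)
obs 4: x=-6 → posterior Inverse-Gamma(10/3, 223/2)
obs 5: x=-1 → posterior Inverse-Gamma(23/6, 901/8)
obs 6: x=-3 → posterior Inverse-Gamma(13/3, 475/4)
obs 7: x=-5 → posterior Inverse-Gamma(29/6, 1071/8)
obs 8: x=-3 → posterior Inverse-Gamma(16/3, 140)
obs 9: x=-7 → posterior Inverse-Gamma(35/6, 1345/8)
obs 10: x=1/2 → posterior Inverse-Gamma(19/3, 1345/8)
obs 11: x=-5/4 → posterior Inverse-Gamma(41/6, 5429/32)
obs 12: x=1/2 → posterior Inverse-Gamma(22/3, 5429/32)
obs 13: x=-3/2 → posterior Inverse-Gamma(47/6, 5493/32)
obs 14: x=4 → posterior Inverse-Gamma(25/3, 5689/32)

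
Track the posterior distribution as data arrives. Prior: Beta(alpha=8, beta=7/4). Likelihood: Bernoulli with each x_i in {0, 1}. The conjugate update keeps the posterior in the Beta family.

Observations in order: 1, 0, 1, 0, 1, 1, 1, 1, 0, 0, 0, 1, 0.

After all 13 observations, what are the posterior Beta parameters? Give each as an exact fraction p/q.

obs 1: x=1 → posterior Beta(9, 7/4)
obs 2: x=0 → posterior Beta(9, 11/4)
obs 3: x=1 → posterior Beta(10, 11/4)
obs 4: x=0 → posterior Beta(10, 15/4)
obs 5: x=1 → posterior Beta(11, 15/4)
obs 6: x=1 → posterior Beta(12, 15/4)
obs 7: x=1 → posterior Beta(13, 15/4)
obs 8: x=1 → posterior Beta(14, 15/4)
obs 9: x=0 → posterior Beta(14, 19/4)
obs 10: x=0 → posterior Beta(14, 23/4)
obs 11: x=0 → posterior Beta(14, 27/4)
obs 12: x=1 → posterior Beta(15, 27/4)
obs 13: x=0 → posterior Beta(15, 31/4)

alpha=15, beta=31/4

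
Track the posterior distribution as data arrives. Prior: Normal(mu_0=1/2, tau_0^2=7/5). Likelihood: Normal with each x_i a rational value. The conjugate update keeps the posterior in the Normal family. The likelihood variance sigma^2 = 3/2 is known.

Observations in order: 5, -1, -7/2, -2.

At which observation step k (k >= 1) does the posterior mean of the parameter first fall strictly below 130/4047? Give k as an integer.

k = 4

obs 1: x=5 → posterior Normal(155/58, 21/29)
obs 2: x=-1 → posterior Normal(127/86, 21/43)
obs 3: x=-7/2 → posterior Normal(29/114, 7/19)
obs 4: x=-2 → posterior Normal(-27/142, 21/71)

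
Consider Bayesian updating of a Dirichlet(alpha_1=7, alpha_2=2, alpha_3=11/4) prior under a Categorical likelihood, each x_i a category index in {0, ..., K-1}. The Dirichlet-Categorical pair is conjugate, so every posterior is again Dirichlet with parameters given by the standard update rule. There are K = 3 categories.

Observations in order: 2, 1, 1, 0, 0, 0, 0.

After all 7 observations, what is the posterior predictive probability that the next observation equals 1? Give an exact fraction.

16/75

obs 1: x=2 → posterior Dirichlet(7, 2, 15/4)
obs 2: x=1 → posterior Dirichlet(7, 3, 15/4)
obs 3: x=1 → posterior Dirichlet(7, 4, 15/4)
obs 4: x=0 → posterior Dirichlet(8, 4, 15/4)
obs 5: x=0 → posterior Dirichlet(9, 4, 15/4)
obs 6: x=0 → posterior Dirichlet(10, 4, 15/4)
obs 7: x=0 → posterior Dirichlet(11, 4, 15/4)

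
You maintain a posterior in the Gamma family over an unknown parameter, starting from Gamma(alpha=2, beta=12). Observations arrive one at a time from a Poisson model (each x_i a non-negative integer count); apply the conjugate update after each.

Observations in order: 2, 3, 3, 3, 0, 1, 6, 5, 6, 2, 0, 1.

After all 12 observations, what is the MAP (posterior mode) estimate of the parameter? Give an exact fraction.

obs 1: x=2 → posterior Gamma(4, 13)
obs 2: x=3 → posterior Gamma(7, 14)
obs 3: x=3 → posterior Gamma(10, 15)
obs 4: x=3 → posterior Gamma(13, 16)
obs 5: x=0 → posterior Gamma(13, 17)
obs 6: x=1 → posterior Gamma(14, 18)
obs 7: x=6 → posterior Gamma(20, 19)
obs 8: x=5 → posterior Gamma(25, 20)
obs 9: x=6 → posterior Gamma(31, 21)
obs 10: x=2 → posterior Gamma(33, 22)
obs 11: x=0 → posterior Gamma(33, 23)
obs 12: x=1 → posterior Gamma(34, 24)

11/8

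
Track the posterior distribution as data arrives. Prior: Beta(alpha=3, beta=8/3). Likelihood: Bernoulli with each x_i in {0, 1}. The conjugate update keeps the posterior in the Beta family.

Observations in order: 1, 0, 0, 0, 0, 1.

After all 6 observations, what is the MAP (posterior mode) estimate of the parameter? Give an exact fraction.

obs 1: x=1 → posterior Beta(4, 8/3)
obs 2: x=0 → posterior Beta(4, 11/3)
obs 3: x=0 → posterior Beta(4, 14/3)
obs 4: x=0 → posterior Beta(4, 17/3)
obs 5: x=0 → posterior Beta(4, 20/3)
obs 6: x=1 → posterior Beta(5, 20/3)

12/29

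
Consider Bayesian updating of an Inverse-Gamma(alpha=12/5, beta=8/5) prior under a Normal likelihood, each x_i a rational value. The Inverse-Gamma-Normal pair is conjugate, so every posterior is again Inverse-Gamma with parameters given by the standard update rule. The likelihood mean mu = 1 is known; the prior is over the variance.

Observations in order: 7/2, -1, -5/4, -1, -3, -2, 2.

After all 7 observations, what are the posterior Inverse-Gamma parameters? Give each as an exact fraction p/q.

alpha=59/10, beta=3881/160

obs 1: x=7/2 → posterior Inverse-Gamma(29/10, 189/40)
obs 2: x=-1 → posterior Inverse-Gamma(17/5, 269/40)
obs 3: x=-5/4 → posterior Inverse-Gamma(39/10, 1481/160)
obs 4: x=-1 → posterior Inverse-Gamma(22/5, 1801/160)
obs 5: x=-3 → posterior Inverse-Gamma(49/10, 3081/160)
obs 6: x=-2 → posterior Inverse-Gamma(27/5, 3801/160)
obs 7: x=2 → posterior Inverse-Gamma(59/10, 3881/160)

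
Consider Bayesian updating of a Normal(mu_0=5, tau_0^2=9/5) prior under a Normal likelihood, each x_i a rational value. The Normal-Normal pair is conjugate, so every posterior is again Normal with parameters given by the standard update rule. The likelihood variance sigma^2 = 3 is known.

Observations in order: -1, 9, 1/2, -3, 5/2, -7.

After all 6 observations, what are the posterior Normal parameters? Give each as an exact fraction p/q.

mu_0=28/23, tau_0^2=9/23

obs 1: x=-1 → posterior Normal(11/4, 9/8)
obs 2: x=9 → posterior Normal(49/11, 9/11)
obs 3: x=1/2 → posterior Normal(101/28, 9/14)
obs 4: x=-3 → posterior Normal(83/34, 9/17)
obs 5: x=5/2 → posterior Normal(49/20, 9/20)
obs 6: x=-7 → posterior Normal(28/23, 9/23)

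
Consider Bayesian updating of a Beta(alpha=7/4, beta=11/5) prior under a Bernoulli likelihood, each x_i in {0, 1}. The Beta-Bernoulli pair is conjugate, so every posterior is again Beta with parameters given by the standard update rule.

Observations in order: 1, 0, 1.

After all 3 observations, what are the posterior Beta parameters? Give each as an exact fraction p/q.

alpha=15/4, beta=16/5

obs 1: x=1 → posterior Beta(11/4, 11/5)
obs 2: x=0 → posterior Beta(11/4, 16/5)
obs 3: x=1 → posterior Beta(15/4, 16/5)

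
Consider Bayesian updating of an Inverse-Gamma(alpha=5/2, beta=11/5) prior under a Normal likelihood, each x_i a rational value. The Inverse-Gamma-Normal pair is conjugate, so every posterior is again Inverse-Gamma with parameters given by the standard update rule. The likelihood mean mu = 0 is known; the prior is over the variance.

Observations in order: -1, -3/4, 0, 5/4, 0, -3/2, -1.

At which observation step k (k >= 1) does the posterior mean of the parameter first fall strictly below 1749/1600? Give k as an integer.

k = 3

obs 1: x=-1 → posterior Inverse-Gamma(3, 27/10)
obs 2: x=-3/4 → posterior Inverse-Gamma(7/2, 477/160)
obs 3: x=0 → posterior Inverse-Gamma(4, 477/160)
obs 4: x=5/4 → posterior Inverse-Gamma(9/2, 301/80)
obs 5: x=0 → posterior Inverse-Gamma(5, 301/80)
obs 6: x=-3/2 → posterior Inverse-Gamma(11/2, 391/80)
obs 7: x=-1 → posterior Inverse-Gamma(6, 431/80)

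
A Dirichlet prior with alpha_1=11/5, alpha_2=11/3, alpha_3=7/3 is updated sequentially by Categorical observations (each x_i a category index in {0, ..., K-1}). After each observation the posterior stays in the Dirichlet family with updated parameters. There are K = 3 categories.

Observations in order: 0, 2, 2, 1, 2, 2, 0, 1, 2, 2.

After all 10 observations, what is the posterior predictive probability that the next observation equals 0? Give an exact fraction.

3/13

obs 1: x=0 → posterior Dirichlet(16/5, 11/3, 7/3)
obs 2: x=2 → posterior Dirichlet(16/5, 11/3, 10/3)
obs 3: x=2 → posterior Dirichlet(16/5, 11/3, 13/3)
obs 4: x=1 → posterior Dirichlet(16/5, 14/3, 13/3)
obs 5: x=2 → posterior Dirichlet(16/5, 14/3, 16/3)
obs 6: x=2 → posterior Dirichlet(16/5, 14/3, 19/3)
obs 7: x=0 → posterior Dirichlet(21/5, 14/3, 19/3)
obs 8: x=1 → posterior Dirichlet(21/5, 17/3, 19/3)
obs 9: x=2 → posterior Dirichlet(21/5, 17/3, 22/3)
obs 10: x=2 → posterior Dirichlet(21/5, 17/3, 25/3)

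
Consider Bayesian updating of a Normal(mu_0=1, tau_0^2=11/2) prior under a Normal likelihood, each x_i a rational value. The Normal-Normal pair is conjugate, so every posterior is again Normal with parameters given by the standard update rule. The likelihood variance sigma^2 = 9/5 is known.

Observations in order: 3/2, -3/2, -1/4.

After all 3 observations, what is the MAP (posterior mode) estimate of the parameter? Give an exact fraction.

obs 1: x=3/2 → posterior Normal(201/146, 99/73)
obs 2: x=-3/2 → posterior Normal(9/64, 99/128)
obs 3: x=-1/4 → posterior Normal(17/732, 33/61)

17/732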